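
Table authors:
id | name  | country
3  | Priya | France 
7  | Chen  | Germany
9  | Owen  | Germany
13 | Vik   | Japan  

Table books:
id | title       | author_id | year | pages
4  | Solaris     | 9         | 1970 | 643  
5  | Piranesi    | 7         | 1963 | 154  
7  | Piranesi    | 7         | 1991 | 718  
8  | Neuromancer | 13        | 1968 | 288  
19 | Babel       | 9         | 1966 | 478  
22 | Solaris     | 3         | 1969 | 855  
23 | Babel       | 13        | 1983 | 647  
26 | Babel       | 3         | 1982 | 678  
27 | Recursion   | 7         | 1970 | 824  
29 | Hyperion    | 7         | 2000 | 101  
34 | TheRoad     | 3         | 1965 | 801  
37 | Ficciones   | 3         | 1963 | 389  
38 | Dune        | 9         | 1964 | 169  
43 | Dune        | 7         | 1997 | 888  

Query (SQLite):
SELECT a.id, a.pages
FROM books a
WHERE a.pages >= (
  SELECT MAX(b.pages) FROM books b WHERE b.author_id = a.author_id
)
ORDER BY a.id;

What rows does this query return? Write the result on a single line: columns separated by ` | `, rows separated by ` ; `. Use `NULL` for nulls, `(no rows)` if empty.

For each books row a, compute MAX(pages) over rows sharing a.author_id.
Keep row a if a.pages >= that per-group MAX.
  author_id=3: MAX(pages) = 855
  author_id=7: MAX(pages) = 888
  author_id=9: MAX(pages) = 643
  author_id=13: MAX(pages) = 647

4 | 643 ; 22 | 855 ; 23 | 647 ; 43 | 888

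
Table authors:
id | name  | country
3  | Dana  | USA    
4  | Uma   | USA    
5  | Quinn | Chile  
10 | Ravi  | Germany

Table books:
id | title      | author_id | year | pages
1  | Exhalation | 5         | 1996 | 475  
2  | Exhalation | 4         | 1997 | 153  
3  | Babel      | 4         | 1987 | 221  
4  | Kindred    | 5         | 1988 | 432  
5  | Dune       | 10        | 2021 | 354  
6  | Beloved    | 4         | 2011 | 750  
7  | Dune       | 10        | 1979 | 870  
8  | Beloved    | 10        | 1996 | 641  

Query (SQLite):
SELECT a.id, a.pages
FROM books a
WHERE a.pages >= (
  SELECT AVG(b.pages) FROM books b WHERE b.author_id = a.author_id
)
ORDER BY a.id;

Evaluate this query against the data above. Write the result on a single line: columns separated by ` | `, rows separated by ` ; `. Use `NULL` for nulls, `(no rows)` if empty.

1 | 475 ; 6 | 750 ; 7 | 870 ; 8 | 641

For each books row a, compute AVG(pages) over rows sharing a.author_id.
Keep row a if a.pages >= that per-group AVG.
  author_id=4: AVG(pages) = 374.666667
  author_id=5: AVG(pages) = 453.5
  author_id=10: AVG(pages) = 621.666667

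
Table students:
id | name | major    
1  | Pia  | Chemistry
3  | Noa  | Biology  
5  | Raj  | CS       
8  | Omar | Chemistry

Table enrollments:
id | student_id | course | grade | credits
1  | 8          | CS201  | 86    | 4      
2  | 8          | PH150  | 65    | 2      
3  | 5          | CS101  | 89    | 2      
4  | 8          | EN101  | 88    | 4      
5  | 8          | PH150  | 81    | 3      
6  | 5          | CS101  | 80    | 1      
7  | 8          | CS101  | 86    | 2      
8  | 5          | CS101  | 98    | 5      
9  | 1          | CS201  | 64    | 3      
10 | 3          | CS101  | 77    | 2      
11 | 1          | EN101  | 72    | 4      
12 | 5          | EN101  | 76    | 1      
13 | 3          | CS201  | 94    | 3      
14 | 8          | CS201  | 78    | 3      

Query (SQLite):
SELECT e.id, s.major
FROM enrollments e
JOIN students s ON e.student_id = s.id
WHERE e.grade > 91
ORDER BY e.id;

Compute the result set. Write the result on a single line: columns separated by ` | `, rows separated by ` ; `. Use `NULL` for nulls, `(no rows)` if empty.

8 | CS ; 13 | Biology

Each enrollments row matches the students row where student_id = students.id.
Then keep rows with e.grade > 91.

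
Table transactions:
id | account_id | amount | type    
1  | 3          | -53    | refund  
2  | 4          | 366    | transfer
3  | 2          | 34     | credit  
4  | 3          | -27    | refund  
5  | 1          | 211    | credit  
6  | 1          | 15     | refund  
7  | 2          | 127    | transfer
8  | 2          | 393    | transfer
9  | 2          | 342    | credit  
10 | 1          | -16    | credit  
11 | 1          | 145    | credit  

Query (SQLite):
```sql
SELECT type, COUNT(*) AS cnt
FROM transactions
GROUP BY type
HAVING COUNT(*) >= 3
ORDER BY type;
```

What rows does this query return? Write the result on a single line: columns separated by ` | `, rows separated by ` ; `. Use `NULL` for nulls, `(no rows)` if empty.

Partition transactions by type; compute COUNT(*) within each group.
HAVING: keep groups with count ≥ 3.
  credit: ids {3, 5, 9, 10, 11} → COUNT(*)=5
  refund: ids {1, 4, 6} → COUNT(*)=3
  transfer: ids {2, 7, 8} → COUNT(*)=3

credit | 5 ; refund | 3 ; transfer | 3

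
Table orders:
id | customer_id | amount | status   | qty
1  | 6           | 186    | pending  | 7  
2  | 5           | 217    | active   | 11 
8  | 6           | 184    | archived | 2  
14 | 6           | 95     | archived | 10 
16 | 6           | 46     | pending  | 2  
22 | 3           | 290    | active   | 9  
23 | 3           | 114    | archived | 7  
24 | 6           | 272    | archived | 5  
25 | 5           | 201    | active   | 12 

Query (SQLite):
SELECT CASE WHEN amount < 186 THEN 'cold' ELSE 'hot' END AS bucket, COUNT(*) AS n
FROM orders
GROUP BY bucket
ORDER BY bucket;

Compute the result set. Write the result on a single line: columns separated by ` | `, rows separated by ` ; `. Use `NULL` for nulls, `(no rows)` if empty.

Bucket rows by amount < 186 → 'cold' else 'hot'; count each bucket.

cold | 4 ; hot | 5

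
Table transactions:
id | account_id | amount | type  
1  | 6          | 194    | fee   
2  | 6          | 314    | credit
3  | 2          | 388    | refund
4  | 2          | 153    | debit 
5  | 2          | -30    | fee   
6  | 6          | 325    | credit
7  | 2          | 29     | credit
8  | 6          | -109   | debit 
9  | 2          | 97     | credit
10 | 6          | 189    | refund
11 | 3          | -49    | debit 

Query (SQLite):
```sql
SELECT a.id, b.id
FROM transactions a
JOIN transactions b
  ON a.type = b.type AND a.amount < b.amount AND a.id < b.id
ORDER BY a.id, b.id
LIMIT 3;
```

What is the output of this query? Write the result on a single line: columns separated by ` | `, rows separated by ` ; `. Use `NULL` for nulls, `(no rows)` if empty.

Pairs (a,b) with same type, a.amount < b.amount, a.id < b.id.
type groups: credit:{2,6,7,9} debit:{4,8,11} fee:{1,5} refund:{3,10}
Ordered by (a.id, b.id); first 3.

2 | 6 ; 7 | 9 ; 8 | 11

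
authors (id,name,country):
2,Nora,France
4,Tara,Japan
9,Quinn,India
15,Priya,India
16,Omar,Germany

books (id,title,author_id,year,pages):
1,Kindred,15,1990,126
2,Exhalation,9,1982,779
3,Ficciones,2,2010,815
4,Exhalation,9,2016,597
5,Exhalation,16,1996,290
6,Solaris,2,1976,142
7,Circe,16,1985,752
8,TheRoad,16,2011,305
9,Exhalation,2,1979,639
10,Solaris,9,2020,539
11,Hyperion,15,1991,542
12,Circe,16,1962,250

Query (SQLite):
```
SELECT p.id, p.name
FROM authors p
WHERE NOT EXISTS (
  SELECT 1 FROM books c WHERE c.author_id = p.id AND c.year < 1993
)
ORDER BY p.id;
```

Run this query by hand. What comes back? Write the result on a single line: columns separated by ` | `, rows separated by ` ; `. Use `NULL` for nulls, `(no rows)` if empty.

For each authors row, check whether any books with matching author_id has year < 1993.
Keep rows where that is false.

4 | Tara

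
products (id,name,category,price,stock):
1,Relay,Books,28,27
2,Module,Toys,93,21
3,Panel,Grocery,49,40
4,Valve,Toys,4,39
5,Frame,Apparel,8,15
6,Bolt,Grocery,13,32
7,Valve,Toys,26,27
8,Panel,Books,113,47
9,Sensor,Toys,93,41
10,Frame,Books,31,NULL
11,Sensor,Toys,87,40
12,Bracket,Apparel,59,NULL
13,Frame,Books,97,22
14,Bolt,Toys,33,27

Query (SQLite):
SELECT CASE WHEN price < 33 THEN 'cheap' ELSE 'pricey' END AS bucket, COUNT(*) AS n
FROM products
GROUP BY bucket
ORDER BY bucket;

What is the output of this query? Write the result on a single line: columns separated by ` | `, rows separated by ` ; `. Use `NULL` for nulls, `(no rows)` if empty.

cheap | 6 ; pricey | 8

Bucket rows by price < 33 → 'cheap' else 'pricey'; count each bucket.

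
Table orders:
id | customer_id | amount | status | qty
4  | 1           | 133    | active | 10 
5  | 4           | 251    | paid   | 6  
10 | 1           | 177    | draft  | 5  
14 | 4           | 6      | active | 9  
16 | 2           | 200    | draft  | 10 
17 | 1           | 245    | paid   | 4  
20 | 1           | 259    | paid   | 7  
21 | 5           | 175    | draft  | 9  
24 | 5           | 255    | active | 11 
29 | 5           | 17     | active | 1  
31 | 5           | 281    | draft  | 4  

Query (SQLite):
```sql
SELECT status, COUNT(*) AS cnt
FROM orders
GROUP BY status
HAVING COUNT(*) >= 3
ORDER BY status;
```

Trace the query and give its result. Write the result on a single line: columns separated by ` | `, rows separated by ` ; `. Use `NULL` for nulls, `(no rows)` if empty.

Partition orders by status; compute COUNT(*) within each group.
HAVING: keep groups with count ≥ 3.
  active: ids {4, 14, 24, 29} → COUNT(*)=4
  draft: ids {10, 16, 21, 31} → COUNT(*)=4
  paid: ids {5, 17, 20} → COUNT(*)=3

active | 4 ; draft | 4 ; paid | 3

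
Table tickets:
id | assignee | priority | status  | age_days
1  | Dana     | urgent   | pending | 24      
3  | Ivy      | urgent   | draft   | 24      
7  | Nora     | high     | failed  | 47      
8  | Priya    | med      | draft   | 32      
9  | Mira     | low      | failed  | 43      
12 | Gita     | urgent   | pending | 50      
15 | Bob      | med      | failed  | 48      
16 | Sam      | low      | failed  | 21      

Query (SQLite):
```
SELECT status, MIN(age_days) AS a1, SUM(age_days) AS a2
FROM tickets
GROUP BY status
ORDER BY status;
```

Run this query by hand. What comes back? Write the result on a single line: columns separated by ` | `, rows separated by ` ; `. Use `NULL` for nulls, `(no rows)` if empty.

draft | 24 | 56 ; failed | 21 | 159 ; pending | 24 | 74

Group tickets by status.
Per group compute: MIN(age_days), SUM(age_days).
  draft: ids {3, 8} → MIN(age_days)=24, SUM(age_days)=56
  failed: ids {7, 9, 15, 16} → MIN(age_days)=21, SUM(age_days)=159
  pending: ids {1, 12} → MIN(age_days)=24, SUM(age_days)=74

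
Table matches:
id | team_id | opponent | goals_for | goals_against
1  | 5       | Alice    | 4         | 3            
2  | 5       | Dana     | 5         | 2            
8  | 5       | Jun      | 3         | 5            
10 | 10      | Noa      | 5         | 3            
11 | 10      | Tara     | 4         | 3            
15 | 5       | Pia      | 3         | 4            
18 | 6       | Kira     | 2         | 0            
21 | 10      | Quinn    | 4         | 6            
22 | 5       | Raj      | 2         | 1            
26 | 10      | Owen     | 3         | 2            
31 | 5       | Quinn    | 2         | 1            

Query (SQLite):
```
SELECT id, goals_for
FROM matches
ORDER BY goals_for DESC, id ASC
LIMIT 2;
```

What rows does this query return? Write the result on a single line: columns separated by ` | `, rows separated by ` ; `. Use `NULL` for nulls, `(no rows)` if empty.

2 | 5 ; 10 | 5

Sort by goals_for desc, tiebreak id asc: (5, id=2), (5, id=10), (4, id=1), (4, id=11), (4, id=21) …. Take first 2.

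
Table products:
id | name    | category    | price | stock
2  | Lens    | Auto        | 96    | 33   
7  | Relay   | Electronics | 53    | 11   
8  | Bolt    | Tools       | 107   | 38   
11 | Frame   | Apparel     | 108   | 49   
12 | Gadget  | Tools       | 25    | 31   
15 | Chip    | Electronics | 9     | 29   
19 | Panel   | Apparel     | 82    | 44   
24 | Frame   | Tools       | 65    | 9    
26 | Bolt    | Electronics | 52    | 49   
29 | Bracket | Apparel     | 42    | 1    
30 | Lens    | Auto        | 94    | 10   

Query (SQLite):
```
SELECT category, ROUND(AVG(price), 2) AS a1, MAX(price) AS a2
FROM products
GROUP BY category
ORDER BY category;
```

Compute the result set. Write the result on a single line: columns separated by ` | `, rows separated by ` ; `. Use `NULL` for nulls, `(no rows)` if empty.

Group products by category.
Per group compute: ROUND(AVG(price), 2), MAX(price).
  Apparel: ids {11, 19, 29} → ROUND(AVG(price), 2)=77.33, MAX(price)=108
  Auto: ids {2, 30} → ROUND(AVG(price), 2)=95, MAX(price)=96
  Electronics: ids {7, 15, 26} → ROUND(AVG(price), 2)=38, MAX(price)=53
  Tools: ids {8, 12, 24} → ROUND(AVG(price), 2)=65.67, MAX(price)=107

Apparel | 77.33 | 108 ; Auto | 95 | 96 ; Electronics | 38 | 53 ; Tools | 65.67 | 107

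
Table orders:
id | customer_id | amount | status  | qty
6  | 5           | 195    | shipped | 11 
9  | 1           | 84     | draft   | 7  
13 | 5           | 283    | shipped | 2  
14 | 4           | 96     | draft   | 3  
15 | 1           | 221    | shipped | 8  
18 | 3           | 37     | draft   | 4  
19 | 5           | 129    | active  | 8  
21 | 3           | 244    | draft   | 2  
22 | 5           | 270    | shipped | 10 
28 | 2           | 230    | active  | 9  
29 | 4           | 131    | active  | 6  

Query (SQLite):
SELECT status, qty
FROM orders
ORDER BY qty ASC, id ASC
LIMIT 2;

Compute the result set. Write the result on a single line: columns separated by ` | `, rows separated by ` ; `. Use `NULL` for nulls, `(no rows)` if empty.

shipped | 2 ; draft | 2

Sort by qty asc, tiebreak id asc: (2, id=13), (2, id=21), (3, id=14), (4, id=18), (6, id=29) …. Take first 2.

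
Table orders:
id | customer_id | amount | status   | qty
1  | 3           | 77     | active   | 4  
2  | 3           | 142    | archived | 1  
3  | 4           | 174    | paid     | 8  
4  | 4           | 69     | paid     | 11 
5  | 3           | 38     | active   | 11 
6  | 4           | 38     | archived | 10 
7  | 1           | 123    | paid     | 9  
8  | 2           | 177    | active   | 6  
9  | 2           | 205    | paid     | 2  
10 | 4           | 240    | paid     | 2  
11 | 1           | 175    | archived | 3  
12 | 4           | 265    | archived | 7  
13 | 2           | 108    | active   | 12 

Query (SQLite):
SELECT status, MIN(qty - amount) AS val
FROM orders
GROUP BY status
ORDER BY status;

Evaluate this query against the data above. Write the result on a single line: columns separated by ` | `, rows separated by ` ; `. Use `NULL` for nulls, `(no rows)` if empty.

For each row compute qty - amount.
Group by status; take MIN of the expression per group.
  active: ids {1, 5, 8, 13} → MIN(qty - amount)=-171
  archived: ids {2, 6, 11, 12} → MIN(qty - amount)=-258
  paid: ids {3, 4, 7, 9, 10} → MIN(qty - amount)=-238

active | -171 ; archived | -258 ; paid | -238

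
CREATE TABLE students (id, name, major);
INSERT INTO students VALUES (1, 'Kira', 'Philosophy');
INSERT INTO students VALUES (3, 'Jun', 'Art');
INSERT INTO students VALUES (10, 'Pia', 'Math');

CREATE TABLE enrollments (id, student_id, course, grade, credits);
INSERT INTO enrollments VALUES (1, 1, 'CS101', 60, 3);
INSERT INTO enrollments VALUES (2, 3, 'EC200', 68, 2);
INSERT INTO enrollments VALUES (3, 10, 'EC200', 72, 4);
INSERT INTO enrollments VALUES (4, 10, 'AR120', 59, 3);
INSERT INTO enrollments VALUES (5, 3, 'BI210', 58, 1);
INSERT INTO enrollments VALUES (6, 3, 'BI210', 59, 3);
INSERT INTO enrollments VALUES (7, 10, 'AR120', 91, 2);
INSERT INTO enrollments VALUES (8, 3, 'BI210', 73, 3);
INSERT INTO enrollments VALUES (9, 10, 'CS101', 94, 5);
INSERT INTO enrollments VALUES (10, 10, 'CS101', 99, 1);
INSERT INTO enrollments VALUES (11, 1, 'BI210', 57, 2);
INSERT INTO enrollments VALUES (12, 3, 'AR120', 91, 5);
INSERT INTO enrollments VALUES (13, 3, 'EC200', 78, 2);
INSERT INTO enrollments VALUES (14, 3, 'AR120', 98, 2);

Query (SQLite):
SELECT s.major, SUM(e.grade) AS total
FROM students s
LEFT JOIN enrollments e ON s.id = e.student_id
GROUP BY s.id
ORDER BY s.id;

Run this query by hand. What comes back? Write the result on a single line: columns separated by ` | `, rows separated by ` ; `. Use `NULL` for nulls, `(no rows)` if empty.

Philosophy | 117 ; Art | 525 ; Math | 415

LEFT JOIN keeps every students row; unmatched ones get NULL for enrollments columns.
Group by students.id and compute SUM(e.grade). SUM over an all-NULL group is NULL.
  1: ids {1, 11} → SUM(e.grade)=117
  3: ids {2, 5, 6, 8, 12, 13, 14} → SUM(e.grade)=525
  10: ids {3, 4, 7, 9, 10} → SUM(e.grade)=415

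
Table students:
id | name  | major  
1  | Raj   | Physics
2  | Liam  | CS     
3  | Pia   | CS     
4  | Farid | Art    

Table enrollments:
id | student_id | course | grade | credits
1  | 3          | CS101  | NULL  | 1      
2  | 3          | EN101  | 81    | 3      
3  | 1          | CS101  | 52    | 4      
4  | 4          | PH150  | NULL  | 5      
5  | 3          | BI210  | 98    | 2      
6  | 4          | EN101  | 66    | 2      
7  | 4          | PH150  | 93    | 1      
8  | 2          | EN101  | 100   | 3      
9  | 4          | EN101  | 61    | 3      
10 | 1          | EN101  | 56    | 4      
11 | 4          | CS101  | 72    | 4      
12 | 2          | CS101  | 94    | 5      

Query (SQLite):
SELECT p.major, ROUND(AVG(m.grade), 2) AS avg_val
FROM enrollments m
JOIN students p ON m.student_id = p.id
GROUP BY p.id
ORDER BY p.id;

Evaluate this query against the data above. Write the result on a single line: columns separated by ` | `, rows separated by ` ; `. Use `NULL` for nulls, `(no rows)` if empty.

Physics | 54 ; CS | 97 ; CS | 89.5 ; Art | 73

Join each enrollments row to its students via student_id.
Group joined rows by students.id; compute ROUND(AVG(m.grade), 2) per group.
  1: ids {3, 10} → ROUND(AVG(m.grade), 2)=54
  2: ids {8, 12} → ROUND(AVG(m.grade), 2)=97
  3: ids {1, 2, 5} → ROUND(AVG(m.grade), 2)=89.5
  4: ids {4, 6, 7, 9, 11} → ROUND(AVG(m.grade), 2)=73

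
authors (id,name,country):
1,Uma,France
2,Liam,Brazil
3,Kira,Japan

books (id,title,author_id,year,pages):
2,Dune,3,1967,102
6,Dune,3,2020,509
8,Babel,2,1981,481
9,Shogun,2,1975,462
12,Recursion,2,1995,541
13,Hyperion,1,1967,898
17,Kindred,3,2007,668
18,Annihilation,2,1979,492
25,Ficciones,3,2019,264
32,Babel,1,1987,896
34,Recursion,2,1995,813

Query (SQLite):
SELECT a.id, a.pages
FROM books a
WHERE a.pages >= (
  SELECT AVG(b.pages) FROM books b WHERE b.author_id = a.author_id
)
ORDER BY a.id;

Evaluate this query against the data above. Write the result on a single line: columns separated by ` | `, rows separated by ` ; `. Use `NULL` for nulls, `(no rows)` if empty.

For each books row a, compute AVG(pages) over rows sharing a.author_id.
Keep row a if a.pages >= that per-group AVG.
  author_id=1: AVG(pages) = 897.0
  author_id=2: AVG(pages) = 557.8
  author_id=3: AVG(pages) = 385.75

6 | 509 ; 13 | 898 ; 17 | 668 ; 34 | 813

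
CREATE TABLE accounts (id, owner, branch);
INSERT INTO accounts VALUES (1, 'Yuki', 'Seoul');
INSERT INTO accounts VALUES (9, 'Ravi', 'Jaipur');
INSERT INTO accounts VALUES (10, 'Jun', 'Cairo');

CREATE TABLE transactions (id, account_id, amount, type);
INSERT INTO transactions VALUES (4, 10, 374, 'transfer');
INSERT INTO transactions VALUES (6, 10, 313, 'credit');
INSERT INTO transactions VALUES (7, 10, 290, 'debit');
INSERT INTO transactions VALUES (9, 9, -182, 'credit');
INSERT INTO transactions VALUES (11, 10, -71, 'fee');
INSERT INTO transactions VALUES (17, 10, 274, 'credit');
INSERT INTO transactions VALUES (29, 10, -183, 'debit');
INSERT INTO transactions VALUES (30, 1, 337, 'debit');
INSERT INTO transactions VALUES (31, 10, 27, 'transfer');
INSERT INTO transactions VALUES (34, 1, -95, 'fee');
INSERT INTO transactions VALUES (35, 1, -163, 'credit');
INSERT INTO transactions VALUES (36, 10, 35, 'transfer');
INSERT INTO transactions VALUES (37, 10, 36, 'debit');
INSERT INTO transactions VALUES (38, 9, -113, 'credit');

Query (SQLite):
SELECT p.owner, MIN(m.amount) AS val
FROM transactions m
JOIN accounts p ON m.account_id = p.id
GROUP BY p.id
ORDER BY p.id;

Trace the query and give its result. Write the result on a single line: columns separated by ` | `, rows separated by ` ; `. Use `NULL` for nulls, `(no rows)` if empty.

Join each transactions row to its accounts via account_id.
Group joined rows by accounts.id; compute MIN(m.amount) per group.
  1: ids {30, 34, 35} → MIN(m.amount)=-163
  9: ids {9, 38} → MIN(m.amount)=-182
  10: ids {4, 6, 7, 11, 17, 29, 31, 36, 37} → MIN(m.amount)=-183

Yuki | -163 ; Ravi | -182 ; Jun | -183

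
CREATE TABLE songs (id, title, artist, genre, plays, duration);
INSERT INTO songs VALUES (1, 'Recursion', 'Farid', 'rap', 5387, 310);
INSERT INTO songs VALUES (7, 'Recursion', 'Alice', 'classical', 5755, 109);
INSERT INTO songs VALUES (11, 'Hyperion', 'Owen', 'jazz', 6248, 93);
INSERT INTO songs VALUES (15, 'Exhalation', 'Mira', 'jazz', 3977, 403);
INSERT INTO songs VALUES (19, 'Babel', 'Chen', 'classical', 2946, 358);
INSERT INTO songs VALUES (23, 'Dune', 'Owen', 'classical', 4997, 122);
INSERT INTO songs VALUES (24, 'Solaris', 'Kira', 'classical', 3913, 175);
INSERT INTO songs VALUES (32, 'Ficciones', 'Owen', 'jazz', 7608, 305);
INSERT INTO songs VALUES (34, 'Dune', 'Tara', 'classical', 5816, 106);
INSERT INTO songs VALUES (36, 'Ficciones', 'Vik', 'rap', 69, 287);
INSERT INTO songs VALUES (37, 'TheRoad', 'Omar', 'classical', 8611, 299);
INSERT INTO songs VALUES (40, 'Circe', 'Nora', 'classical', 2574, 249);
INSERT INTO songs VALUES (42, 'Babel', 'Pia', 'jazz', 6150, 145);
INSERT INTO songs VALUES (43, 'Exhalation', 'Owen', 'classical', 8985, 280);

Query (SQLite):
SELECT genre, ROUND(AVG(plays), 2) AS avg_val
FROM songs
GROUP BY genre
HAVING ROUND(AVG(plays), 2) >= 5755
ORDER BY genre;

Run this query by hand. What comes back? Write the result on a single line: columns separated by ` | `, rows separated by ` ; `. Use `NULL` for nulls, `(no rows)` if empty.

jazz | 5995.75

Partition songs by genre; compute ROUND(AVG(plays), 2) within each group.
HAVING: keep groups where ROUND(AVG(plays), 2) >= 5755.
  classical: ids {7, 19, 23, 24, 34, 37, 40, 43} → ROUND(AVG(plays), 2)=5449.63
  jazz: ids {11, 15, 32, 42} → ROUND(AVG(plays), 2)=5995.75
  rap: ids {1, 36} → ROUND(AVG(plays), 2)=2728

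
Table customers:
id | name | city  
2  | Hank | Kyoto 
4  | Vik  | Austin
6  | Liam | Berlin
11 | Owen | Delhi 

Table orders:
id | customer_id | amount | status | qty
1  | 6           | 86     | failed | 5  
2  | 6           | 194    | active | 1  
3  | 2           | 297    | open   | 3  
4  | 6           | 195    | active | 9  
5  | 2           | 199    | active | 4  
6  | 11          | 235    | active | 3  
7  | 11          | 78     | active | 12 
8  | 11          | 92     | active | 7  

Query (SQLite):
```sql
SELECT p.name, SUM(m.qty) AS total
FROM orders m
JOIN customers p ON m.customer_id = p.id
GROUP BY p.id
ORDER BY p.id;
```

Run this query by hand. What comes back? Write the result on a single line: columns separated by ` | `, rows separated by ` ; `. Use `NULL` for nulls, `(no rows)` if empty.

Hank | 7 ; Liam | 15 ; Owen | 22

Join each orders row to its customers via customer_id.
Group joined rows by customers.id; compute SUM(m.qty) per group.
  2: ids {3, 5} → SUM(m.qty)=7
  6: ids {1, 2, 4} → SUM(m.qty)=15
  11: ids {6, 7, 8} → SUM(m.qty)=22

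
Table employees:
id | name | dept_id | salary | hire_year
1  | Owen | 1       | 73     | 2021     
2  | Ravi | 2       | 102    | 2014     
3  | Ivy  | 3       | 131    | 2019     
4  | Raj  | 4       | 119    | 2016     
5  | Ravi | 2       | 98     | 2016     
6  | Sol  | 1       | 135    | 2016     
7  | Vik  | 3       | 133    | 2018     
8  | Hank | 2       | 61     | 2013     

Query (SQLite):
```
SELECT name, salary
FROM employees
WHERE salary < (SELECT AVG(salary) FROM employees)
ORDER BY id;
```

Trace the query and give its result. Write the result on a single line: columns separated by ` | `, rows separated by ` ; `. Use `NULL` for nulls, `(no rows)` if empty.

Scalar subquery: AVG(salary) over all employees rows = 106.5.
Keep rows where salary < that value.

Owen | 73 ; Ravi | 102 ; Ravi | 98 ; Hank | 61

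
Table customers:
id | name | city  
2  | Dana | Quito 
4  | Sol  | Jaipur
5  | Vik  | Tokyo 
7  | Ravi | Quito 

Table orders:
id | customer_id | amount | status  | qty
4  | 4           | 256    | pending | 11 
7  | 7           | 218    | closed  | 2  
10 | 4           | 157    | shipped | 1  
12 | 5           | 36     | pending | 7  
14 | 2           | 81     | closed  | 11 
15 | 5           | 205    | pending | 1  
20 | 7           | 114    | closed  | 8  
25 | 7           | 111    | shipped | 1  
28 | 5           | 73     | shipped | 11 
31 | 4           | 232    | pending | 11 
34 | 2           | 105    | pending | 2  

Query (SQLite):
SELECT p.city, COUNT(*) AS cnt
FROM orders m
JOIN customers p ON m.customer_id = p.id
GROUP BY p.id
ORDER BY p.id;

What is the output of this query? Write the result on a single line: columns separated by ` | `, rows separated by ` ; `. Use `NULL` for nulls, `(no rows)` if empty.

Join each orders row to its customers via customer_id.
Group joined rows by customers.id; compute COUNT(*) per group.
  2: ids {14, 34} → COUNT(*)=2
  4: ids {4, 10, 31} → COUNT(*)=3
  5: ids {12, 15, 28} → COUNT(*)=3
  7: ids {7, 20, 25} → COUNT(*)=3

Quito | 2 ; Jaipur | 3 ; Tokyo | 3 ; Quito | 3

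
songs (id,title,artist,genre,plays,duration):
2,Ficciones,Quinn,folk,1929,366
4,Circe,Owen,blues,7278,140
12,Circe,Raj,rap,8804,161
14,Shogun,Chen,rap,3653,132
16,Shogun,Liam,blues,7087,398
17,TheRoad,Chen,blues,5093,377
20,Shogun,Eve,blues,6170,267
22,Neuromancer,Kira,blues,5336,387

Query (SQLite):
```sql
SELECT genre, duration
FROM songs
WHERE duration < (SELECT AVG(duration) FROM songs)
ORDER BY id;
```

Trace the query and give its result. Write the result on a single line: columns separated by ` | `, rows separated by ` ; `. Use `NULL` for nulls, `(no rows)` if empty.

Scalar subquery: AVG(duration) over all songs rows = 278.5.
Keep rows where duration < that value.

blues | 140 ; rap | 161 ; rap | 132 ; blues | 267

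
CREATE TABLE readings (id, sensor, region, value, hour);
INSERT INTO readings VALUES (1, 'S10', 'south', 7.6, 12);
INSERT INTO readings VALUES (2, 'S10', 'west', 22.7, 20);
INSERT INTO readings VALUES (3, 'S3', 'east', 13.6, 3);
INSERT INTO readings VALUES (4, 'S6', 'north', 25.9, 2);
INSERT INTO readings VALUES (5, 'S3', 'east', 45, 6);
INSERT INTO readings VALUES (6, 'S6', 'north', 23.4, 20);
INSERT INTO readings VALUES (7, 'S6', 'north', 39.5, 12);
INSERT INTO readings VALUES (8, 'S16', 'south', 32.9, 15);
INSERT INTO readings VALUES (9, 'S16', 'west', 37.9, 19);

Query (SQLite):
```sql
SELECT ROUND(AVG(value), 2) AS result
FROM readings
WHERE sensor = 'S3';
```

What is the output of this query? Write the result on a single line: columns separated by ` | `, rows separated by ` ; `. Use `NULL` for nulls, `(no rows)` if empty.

Rows where sensor='S3' → value values: [13.6, 45].
AVG = 58.6 / 2 (rounded to 2 dp).

29.3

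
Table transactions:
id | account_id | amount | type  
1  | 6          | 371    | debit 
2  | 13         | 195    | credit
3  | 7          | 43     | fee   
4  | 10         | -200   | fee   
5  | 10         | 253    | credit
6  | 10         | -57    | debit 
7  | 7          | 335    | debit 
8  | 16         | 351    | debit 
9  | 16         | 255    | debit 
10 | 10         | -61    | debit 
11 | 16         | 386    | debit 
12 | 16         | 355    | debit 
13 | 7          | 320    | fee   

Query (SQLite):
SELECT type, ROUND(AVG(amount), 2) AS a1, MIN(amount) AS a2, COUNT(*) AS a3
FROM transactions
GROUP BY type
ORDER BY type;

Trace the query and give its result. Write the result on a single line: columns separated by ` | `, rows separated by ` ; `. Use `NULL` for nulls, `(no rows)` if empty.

credit | 224 | 195 | 2 ; debit | 241.88 | -61 | 8 ; fee | 54.33 | -200 | 3

Group transactions by type.
Per group compute: ROUND(AVG(amount), 2), MIN(amount), COUNT(*).
  credit: ids {2, 5} → ROUND(AVG(amount), 2)=224, MIN(amount)=195, COUNT(*)=2
  debit: ids {1, 6, 7, 8, 9, 10, 11, 12} → ROUND(AVG(amount), 2)=241.88, MIN(amount)=-61, COUNT(*)=8
  fee: ids {3, 4, 13} → ROUND(AVG(amount), 2)=54.33, MIN(amount)=-200, COUNT(*)=3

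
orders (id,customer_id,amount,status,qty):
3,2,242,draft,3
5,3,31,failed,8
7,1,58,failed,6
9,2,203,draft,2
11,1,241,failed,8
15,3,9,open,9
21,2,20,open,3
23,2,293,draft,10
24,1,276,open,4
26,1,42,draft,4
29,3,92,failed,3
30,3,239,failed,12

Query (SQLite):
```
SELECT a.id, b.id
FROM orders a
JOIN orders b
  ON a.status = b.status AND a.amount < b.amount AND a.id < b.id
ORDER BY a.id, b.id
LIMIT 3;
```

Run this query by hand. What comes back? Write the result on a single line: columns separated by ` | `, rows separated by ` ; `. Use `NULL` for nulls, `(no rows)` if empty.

3 | 23 ; 5 | 7 ; 5 | 11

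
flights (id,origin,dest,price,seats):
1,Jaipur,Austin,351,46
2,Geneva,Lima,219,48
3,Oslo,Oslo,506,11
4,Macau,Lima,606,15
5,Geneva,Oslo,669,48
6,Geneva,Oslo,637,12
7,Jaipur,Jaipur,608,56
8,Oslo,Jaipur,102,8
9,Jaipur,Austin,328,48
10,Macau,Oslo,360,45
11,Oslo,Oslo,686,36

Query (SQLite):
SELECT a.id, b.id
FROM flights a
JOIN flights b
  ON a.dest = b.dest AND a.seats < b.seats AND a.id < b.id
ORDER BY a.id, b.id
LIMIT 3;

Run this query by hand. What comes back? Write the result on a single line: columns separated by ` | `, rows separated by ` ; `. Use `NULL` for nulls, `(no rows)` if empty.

1 | 9 ; 3 | 5 ; 3 | 6

Pairs (a,b) with same dest, a.seats < b.seats, a.id < b.id.
dest groups: Austin:{1,9} Jaipur:{7,8} Lima:{2,4} Oslo:{3,5,6,10,11}
Ordered by (a.id, b.id); first 3.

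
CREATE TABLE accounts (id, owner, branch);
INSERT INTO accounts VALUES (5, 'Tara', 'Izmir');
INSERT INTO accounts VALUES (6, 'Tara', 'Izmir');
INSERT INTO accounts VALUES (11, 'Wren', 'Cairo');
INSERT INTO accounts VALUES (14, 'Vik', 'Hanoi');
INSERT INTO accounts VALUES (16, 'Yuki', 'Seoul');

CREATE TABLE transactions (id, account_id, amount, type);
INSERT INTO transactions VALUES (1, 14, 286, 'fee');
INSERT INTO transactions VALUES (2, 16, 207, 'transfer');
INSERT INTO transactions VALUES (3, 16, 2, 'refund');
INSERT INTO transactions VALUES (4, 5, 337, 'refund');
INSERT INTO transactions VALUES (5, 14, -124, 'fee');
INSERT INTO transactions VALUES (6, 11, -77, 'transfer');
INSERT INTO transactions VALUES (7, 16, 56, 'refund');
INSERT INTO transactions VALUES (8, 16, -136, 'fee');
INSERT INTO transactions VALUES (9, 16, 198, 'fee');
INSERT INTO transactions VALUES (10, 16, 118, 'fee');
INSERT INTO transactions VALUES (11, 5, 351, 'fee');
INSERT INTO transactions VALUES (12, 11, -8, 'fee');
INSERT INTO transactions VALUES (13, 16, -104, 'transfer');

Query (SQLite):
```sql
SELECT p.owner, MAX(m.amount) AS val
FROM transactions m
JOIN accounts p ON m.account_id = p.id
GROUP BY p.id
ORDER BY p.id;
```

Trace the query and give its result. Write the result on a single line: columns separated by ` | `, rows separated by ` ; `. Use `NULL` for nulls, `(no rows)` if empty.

Tara | 351 ; Wren | -8 ; Vik | 286 ; Yuki | 207

Join each transactions row to its accounts via account_id.
Group joined rows by accounts.id; compute MAX(m.amount) per group.
  5: ids {4, 11} → MAX(m.amount)=351
  11: ids {6, 12} → MAX(m.amount)=-8
  14: ids {1, 5} → MAX(m.amount)=286
  16: ids {2, 3, 7, 8, 9, 10, 13} → MAX(m.amount)=207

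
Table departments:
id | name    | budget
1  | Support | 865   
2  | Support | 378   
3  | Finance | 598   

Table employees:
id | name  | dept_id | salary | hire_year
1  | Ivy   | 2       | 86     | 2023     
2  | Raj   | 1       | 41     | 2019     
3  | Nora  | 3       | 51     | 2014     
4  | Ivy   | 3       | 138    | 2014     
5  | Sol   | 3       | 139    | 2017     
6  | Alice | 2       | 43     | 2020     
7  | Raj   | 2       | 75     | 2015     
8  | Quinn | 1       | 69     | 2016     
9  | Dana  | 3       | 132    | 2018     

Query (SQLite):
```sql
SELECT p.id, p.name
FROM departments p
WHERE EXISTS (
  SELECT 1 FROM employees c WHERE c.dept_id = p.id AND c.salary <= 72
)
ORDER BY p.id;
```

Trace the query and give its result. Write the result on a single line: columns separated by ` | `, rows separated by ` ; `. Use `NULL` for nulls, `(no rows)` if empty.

1 | Support ; 2 | Support ; 3 | Finance

For each departments row, check whether any employees with matching dept_id has salary <= 72.
Keep rows where that is true.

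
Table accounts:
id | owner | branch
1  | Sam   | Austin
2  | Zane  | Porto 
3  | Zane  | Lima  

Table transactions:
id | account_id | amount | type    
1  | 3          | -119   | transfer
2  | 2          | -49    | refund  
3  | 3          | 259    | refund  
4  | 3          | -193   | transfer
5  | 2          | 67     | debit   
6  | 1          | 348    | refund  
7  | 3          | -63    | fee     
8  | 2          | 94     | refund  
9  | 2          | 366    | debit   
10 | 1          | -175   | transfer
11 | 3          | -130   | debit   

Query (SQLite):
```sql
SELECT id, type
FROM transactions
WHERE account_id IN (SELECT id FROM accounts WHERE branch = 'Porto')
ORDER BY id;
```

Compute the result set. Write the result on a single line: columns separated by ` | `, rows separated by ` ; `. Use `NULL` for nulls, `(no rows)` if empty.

Inner query: accounts.id where branch = 'Porto'.
Outer: keep transactions rows whose account_id is in that set.
Inner query → {2}

2 | refund ; 5 | debit ; 8 | refund ; 9 | debit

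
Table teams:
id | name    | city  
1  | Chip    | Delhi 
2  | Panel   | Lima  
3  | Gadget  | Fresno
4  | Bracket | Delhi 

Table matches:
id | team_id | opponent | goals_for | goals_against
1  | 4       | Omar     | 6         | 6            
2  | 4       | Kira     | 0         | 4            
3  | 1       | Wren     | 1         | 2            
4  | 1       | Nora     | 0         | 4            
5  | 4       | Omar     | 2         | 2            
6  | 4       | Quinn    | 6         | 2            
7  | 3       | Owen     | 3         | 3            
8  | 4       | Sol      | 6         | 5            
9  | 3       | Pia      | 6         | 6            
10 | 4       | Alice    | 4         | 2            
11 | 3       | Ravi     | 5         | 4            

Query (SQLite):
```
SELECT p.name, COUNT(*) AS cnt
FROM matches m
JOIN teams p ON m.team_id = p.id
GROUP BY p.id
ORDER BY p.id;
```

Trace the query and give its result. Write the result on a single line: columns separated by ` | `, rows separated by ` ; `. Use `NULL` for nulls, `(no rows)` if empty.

Join each matches row to its teams via team_id.
Group joined rows by teams.id; compute COUNT(*) per group.
  1: ids {3, 4} → COUNT(*)=2
  3: ids {7, 9, 11} → COUNT(*)=3
  4: ids {1, 2, 5, 6, 8, 10} → COUNT(*)=6

Chip | 2 ; Gadget | 3 ; Bracket | 6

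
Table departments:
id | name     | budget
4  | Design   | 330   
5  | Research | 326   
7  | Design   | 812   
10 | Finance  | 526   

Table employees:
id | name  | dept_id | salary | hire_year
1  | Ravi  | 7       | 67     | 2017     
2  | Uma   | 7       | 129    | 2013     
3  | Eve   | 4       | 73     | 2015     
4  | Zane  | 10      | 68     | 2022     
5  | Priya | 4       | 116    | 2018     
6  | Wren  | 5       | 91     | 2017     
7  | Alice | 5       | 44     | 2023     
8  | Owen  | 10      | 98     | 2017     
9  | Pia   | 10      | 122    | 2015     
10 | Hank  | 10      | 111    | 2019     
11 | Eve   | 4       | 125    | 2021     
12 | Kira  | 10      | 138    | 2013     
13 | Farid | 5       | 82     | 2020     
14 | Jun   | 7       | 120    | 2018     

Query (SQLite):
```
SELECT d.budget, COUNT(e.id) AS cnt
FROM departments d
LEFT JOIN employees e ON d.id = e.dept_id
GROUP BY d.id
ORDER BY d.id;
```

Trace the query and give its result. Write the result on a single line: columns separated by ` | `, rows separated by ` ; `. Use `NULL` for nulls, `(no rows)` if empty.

330 | 3 ; 326 | 3 ; 812 | 3 ; 526 | 5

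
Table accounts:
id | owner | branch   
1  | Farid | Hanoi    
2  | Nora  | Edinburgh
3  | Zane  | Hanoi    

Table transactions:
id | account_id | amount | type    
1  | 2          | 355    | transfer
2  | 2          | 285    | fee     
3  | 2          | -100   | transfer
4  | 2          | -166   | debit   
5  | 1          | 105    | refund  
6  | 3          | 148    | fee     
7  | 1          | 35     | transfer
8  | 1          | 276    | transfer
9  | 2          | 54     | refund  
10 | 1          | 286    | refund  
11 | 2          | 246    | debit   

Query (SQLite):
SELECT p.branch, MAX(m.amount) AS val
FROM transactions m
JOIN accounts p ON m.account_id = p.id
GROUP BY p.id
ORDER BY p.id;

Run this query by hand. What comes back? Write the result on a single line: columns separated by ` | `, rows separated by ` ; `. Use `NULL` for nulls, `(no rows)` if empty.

Join each transactions row to its accounts via account_id.
Group joined rows by accounts.id; compute MAX(m.amount) per group.
  1: ids {5, 7, 8, 10} → MAX(m.amount)=286
  2: ids {1, 2, 3, 4, 9, 11} → MAX(m.amount)=355
  3: ids {6} → MAX(m.amount)=148

Hanoi | 286 ; Edinburgh | 355 ; Hanoi | 148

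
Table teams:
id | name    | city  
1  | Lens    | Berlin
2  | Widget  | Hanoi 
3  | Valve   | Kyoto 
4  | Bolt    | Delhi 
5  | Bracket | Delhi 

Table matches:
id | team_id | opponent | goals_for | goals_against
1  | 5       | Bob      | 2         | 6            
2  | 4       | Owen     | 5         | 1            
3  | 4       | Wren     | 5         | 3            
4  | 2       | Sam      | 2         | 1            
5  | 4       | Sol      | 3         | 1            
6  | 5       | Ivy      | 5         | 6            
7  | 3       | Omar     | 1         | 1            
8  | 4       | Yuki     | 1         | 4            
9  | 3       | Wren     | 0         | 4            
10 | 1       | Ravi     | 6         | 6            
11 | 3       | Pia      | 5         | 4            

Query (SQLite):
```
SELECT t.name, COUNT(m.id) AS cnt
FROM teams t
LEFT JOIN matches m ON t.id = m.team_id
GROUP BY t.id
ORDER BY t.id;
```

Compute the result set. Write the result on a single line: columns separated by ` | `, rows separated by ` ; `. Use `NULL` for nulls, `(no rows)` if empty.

LEFT JOIN keeps every teams row; unmatched ones get NULL for matches columns.
Group by teams.id and compute COUNT(m.id). COUNT(col) of an all-NULL group is 0.
  1: ids {10} → COUNT(m.id)=1
  2: ids {4} → COUNT(m.id)=1
  3: ids {7, 9, 11} → COUNT(m.id)=3
  4: ids {2, 3, 5, 8} → COUNT(m.id)=4
  5: ids {1, 6} → COUNT(m.id)=2

Lens | 1 ; Widget | 1 ; Valve | 3 ; Bolt | 4 ; Bracket | 2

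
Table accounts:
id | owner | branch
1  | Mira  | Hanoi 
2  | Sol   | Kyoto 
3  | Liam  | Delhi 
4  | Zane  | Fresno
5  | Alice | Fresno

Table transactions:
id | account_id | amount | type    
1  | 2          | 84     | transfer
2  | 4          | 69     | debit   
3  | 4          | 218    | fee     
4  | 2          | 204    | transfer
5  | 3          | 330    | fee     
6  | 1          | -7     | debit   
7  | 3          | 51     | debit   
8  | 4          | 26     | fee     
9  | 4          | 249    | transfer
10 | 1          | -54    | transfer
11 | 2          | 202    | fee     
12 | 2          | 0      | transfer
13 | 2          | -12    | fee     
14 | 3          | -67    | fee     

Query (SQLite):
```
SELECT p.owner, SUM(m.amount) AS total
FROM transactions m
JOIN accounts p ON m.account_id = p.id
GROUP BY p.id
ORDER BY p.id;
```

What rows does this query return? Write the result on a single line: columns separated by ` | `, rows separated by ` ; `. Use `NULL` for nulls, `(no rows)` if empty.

Mira | -61 ; Sol | 478 ; Liam | 314 ; Zane | 562

Join each transactions row to its accounts via account_id.
Group joined rows by accounts.id; compute SUM(m.amount) per group.
  1: ids {6, 10} → SUM(m.amount)=-61
  2: ids {1, 4, 11, 12, 13} → SUM(m.amount)=478
  3: ids {5, 7, 14} → SUM(m.amount)=314
  4: ids {2, 3, 8, 9} → SUM(m.amount)=562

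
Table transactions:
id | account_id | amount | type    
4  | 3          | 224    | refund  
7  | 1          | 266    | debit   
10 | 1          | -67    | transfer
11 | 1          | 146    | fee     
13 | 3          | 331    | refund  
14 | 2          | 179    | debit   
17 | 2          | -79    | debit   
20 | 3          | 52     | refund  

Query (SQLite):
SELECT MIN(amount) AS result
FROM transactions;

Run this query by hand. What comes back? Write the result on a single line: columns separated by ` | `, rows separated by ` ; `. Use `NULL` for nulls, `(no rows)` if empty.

All amount values: [224, 266, -67, 146, 331, 179, -79, 52].
MIN of non-NULL values = -79.

-79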